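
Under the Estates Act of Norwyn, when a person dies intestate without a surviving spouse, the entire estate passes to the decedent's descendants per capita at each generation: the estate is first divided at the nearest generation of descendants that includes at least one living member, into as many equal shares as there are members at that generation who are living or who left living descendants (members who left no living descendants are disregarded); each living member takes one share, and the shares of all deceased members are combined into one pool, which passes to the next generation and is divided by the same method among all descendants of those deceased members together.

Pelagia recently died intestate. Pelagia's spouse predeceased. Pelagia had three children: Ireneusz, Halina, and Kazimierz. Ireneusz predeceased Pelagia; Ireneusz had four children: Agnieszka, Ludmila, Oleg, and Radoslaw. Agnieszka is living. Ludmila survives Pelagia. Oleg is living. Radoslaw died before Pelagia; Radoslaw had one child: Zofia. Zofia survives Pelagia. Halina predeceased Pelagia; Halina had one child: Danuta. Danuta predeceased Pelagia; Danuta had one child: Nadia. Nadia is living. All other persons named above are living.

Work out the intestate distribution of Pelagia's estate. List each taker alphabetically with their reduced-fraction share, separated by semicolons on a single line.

There is no surviving spouse, so the entire estate passes to Pelagia's descendants per capita at each generation.
At generation 1 (Ireneusz, Halina, Kazimierz) there are 3 shares of (1)/3 = 1/3 each.
Living: Kazimierz — each takes 1/3.
Deceased: Ireneusz and Halina. Their combined 2/3 is pooled and carried to generation 2.
At generation 2 (Agnieszka, Ludmila, Oleg, Radoslaw, Danuta) there are 5 shares of (2/3)/5 = 2/15 each.
Living: Agnieszka, Ludmila, and Oleg — each takes 2/15.
Deceased: Radoslaw and Danuta. Their combined 4/15 is pooled and carried to generation 3.
At generation 3 (Zofia, Nadia) there are 2 shares of (4/15)/2 = 2/15 each.
Living: Zofia and Nadia — each takes 2/15.

Agnieszka 2/15; Kazimierz 1/3; Ludmila 2/15; Nadia 2/15; Oleg 2/15; Zofia 2/15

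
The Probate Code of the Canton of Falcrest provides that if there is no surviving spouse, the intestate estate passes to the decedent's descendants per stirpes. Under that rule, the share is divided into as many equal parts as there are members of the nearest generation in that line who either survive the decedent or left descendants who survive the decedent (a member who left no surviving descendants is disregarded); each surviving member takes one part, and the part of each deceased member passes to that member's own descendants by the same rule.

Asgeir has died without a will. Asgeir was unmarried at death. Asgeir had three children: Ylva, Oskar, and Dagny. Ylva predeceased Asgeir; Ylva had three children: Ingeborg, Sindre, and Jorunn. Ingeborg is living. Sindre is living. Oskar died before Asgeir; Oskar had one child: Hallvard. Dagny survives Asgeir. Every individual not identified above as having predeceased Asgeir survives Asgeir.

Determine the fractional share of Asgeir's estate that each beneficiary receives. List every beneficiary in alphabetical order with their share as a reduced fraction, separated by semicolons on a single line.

Dagny 1/3; Hallvard 1/3; Ingeborg 1/9; Jorunn 1/9; Sindre 1/9

There is no surviving spouse, so the entire estate passes to Asgeir's descendants per stirpes.
The estate is divided into 3 equal shares of 1/3 among Ylva, Oskar, Dagny.
Ylva predeceased; the 1/3 allotted to Ylva's branch passes to Ylva's issue by representation.
The 1/3 is divided into 3 equal shares of 1/9 among Ingeborg, Sindre, Jorunn.
Ingeborg is living and takes 1/9.
Sindre is living and takes 1/9.
Jorunn is living and takes 1/9.
Oskar predeceased; the 1/3 allotted to Oskar's branch passes to Oskar's issue by representation.
Hallvard is the sole taker at this level and receives the full 1/3.
Dagny is living and takes 1/3.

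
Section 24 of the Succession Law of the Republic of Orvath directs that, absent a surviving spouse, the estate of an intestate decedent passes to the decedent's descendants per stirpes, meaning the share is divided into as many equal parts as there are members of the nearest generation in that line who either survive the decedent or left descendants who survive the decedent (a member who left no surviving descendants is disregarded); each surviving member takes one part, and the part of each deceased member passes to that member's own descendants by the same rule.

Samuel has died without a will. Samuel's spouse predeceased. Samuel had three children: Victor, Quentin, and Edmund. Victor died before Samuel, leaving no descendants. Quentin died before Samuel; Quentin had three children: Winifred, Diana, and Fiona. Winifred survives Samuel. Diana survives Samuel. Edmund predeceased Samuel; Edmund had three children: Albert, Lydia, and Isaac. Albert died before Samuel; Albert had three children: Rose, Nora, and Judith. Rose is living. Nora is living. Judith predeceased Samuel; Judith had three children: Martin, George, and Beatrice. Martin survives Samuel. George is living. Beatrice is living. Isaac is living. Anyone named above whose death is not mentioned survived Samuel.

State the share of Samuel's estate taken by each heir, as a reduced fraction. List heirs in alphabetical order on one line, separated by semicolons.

Beatrice 1/54; Diana 1/6; Fiona 1/6; George 1/54; Isaac 1/6; Lydia 1/6; Martin 1/54; Nora 1/18; Rose 1/18; Winifred 1/6

There is no surviving spouse, so the entire estate passes to Samuel's descendants per stirpes.
Victor left no surviving issue, so that branch lapses and is disregarded.
The estate is divided into 2 equal shares of 1/2 among Quentin, Edmund.
Quentin predeceased; the 1/2 allotted to Quentin's branch passes to Quentin's issue by representation.
The 1/2 is divided into 3 equal shares of 1/6 among Winifred, Diana, Fiona.
Winifred is living and takes 1/6.
Diana is living and takes 1/6.
Fiona is living and takes 1/6.
Edmund predeceased; the 1/2 allotted to Edmund's branch passes to Edmund's issue by representation.
The 1/2 is divided into 3 equal shares of 1/6 among Albert, Lydia, Isaac.
Albert predeceased; the 1/6 allotted to Albert's branch passes to Albert's issue by representation.
The 1/6 is divided into 3 equal shares of 1/18 among Rose, Nora, Judith.
Rose is living and takes 1/18.
Nora is living and takes 1/18.
Judith predeceased; the 1/18 allotted to Judith's branch passes to Judith's issue by representation.
The 1/18 is divided into 3 equal shares of 1/54 among Martin, George, Beatrice.
Martin is living and takes 1/54.
George is living and takes 1/54.
Beatrice is living and takes 1/54.
Lydia is living and takes 1/6.
Isaac is living and takes 1/6.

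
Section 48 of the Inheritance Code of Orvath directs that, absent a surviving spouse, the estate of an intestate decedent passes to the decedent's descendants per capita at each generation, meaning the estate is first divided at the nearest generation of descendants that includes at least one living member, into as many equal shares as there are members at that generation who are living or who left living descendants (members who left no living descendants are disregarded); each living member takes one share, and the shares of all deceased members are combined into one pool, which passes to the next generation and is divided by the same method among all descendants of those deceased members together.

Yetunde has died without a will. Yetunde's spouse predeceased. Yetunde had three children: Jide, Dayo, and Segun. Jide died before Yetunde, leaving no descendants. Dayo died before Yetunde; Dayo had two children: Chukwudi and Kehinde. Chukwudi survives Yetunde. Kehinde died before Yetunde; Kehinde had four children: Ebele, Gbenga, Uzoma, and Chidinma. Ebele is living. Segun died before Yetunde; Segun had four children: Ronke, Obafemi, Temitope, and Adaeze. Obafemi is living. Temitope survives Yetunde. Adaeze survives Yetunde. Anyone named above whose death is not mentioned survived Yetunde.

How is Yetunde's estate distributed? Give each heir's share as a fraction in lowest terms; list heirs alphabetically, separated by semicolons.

Adaeze 1/6; Chidinma 1/24; Chukwudi 1/6; Ebele 1/24; Gbenga 1/24; Obafemi 1/6; Ronke 1/6; Temitope 1/6; Uzoma 1/24

There is no surviving spouse, so the entire estate passes to Yetunde's descendants per capita at each generation.
No one at generation 1 (Dayo, Segun) is living; moving to the next generation.
At generation 2 (Chukwudi, Kehinde, Ronke, Obafemi, Temitope, Adaeze) there are 6 shares of (1)/6 = 1/6 each.
Living: Chukwudi, Ronke, Obafemi, Temitope, and Adaeze — each takes 1/6.
Deceased: Kehinde. That 1/6 share is carried to generation 3.
At generation 3 (Ebele, Gbenga, Uzoma, Chidinma) there are 4 shares of (1/6)/4 = 1/24 each.
Living: Ebele, Gbenga, Uzoma, and Chidinma — each takes 1/24.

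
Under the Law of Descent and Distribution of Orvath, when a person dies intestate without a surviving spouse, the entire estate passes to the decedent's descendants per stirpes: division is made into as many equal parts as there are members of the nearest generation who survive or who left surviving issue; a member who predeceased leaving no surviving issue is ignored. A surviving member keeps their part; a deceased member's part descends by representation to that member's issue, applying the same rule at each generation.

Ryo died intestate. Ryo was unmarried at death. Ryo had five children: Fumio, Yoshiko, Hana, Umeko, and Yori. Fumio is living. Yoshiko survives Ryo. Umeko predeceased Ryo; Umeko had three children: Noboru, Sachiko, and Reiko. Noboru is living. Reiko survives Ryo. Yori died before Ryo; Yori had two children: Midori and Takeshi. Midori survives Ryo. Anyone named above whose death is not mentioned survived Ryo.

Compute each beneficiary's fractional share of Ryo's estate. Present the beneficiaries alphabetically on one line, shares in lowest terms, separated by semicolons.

There is no surviving spouse, so the entire estate passes to Ryo's descendants per stirpes.
The estate is divided into 5 equal shares of 1/5 among Fumio, Yoshiko, Hana, Umeko, Yori.
Fumio is living and takes 1/5.
Yoshiko is living and takes 1/5.
Hana is living and takes 1/5.
Umeko predeceased; the 1/5 allotted to Umeko's branch passes to Umeko's issue by representation.
The 1/5 is divided into 3 equal shares of 1/15 among Noboru, Sachiko, Reiko.
Noboru is living and takes 1/15.
Sachiko is living and takes 1/15.
Reiko is living and takes 1/15.
Yori predeceased; the 1/5 allotted to Yori's branch passes to Yori's issue by representation.
The 1/5 is divided into 2 equal shares of 1/10 among Midori, Takeshi.
Midori is living and takes 1/10.
Takeshi is living and takes 1/10.

Fumio 1/5; Hana 1/5; Midori 1/10; Noboru 1/15; Reiko 1/15; Sachiko 1/15; Takeshi 1/10; Yoshiko 1/5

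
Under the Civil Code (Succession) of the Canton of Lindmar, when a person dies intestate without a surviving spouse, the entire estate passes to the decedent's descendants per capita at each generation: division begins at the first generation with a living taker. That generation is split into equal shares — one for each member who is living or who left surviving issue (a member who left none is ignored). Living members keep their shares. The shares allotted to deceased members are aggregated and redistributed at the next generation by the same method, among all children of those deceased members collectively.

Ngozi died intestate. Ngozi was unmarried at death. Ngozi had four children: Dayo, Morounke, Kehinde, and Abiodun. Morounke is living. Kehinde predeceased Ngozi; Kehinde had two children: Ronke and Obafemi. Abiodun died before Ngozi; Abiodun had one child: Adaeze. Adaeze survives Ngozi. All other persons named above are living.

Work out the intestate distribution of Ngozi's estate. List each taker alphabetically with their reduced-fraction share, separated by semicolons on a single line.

Adaeze 1/6; Dayo 1/4; Morounke 1/4; Obafemi 1/6; Ronke 1/6

There is no surviving spouse, so the entire estate passes to Ngozi's descendants per capita at each generation.
At generation 1 (Dayo, Morounke, Kehinde, Abiodun) there are 4 shares of (1)/4 = 1/4 each.
Living: Dayo and Morounke — each takes 1/4.
Deceased: Kehinde and Abiodun. Their combined 1/2 is pooled and carried to generation 2.
At generation 2 (Ronke, Obafemi, Adaeze) there are 3 shares of (1/2)/3 = 1/6 each.
Living: Ronke, Obafemi, and Adaeze — each takes 1/6.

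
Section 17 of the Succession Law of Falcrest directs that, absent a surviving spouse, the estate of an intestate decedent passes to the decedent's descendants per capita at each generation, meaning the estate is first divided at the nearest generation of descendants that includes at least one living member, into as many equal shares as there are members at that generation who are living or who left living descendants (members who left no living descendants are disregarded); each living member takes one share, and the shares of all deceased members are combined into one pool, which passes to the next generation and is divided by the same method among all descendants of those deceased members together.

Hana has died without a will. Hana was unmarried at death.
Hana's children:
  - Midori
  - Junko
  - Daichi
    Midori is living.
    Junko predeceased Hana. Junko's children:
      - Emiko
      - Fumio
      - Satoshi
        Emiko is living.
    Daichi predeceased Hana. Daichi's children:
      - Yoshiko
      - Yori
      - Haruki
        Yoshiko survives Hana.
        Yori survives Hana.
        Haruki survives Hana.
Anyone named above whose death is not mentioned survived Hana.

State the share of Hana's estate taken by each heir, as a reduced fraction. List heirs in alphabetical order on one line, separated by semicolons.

There is no surviving spouse, so the entire estate passes to Hana's descendants per capita at each generation.
At generation 1 (Midori, Junko, Daichi) there are 3 shares of (1)/3 = 1/3 each.
Living: Midori — each takes 1/3.
Deceased: Junko and Daichi. Their combined 2/3 is pooled and carried to generation 2.
At generation 2 (Emiko, Fumio, Satoshi, Yoshiko, Yori, Haruki) there are 6 shares of (2/3)/6 = 1/9 each.
Living: Emiko, Fumio, Satoshi, Yoshiko, Yori, and Haruki — each takes 1/9.

Emiko 1/9; Fumio 1/9; Haruki 1/9; Midori 1/3; Satoshi 1/9; Yori 1/9; Yoshiko 1/9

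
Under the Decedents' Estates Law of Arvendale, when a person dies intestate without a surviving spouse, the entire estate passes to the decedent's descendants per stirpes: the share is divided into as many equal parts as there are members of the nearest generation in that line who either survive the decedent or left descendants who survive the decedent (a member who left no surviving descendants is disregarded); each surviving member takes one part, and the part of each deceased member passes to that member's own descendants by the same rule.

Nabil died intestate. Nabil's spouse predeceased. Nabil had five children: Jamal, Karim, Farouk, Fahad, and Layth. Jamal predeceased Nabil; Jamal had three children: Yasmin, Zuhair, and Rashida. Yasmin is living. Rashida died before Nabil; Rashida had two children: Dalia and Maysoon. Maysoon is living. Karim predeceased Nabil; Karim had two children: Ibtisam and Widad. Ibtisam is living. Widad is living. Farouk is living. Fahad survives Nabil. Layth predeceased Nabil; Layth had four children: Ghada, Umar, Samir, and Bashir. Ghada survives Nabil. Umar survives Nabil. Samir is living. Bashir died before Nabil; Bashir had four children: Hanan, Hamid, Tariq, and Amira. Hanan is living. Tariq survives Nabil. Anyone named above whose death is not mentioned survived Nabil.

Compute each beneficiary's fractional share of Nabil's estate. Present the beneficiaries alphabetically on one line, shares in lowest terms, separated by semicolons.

There is no surviving spouse, so the entire estate passes to Nabil's descendants per stirpes.
The estate is divided into 5 equal shares of 1/5 among Jamal, Karim, Farouk, Fahad, Layth.
Jamal predeceased; the 1/5 allotted to Jamal's branch passes to Jamal's issue by representation.
The 1/5 is divided into 3 equal shares of 1/15 among Yasmin, Zuhair, Rashida.
Yasmin is living and takes 1/15.
Zuhair is living and takes 1/15.
Rashida predeceased; the 1/15 allotted to Rashida's branch passes to Rashida's issue by representation.
The 1/15 is divided into 2 equal shares of 1/30 among Dalia, Maysoon.
Dalia is living and takes 1/30.
Maysoon is living and takes 1/30.
Karim predeceased; the 1/5 allotted to Karim's branch passes to Karim's issue by representation.
The 1/5 is divided into 2 equal shares of 1/10 among Ibtisam, Widad.
Ibtisam is living and takes 1/10.
Widad is living and takes 1/10.
Farouk is living and takes 1/5.
Fahad is living and takes 1/5.
Layth predeceased; the 1/5 allotted to Layth's branch passes to Layth's issue by representation.
The 1/5 is divided into 4 equal shares of 1/20 among Ghada, Umar, Samir, Bashir.
Ghada is living and takes 1/20.
Umar is living and takes 1/20.
Samir is living and takes 1/20.
Bashir predeceased; the 1/20 allotted to Bashir's branch passes to Bashir's issue by representation.
The 1/20 is divided into 4 equal shares of 1/80 among Hanan, Hamid, Tariq, Amira.
Hanan is living and takes 1/80.
Hamid is living and takes 1/80.
Tariq is living and takes 1/80.
Amira is living and takes 1/80.

Amira 1/80; Dalia 1/30; Fahad 1/5; Farouk 1/5; Ghada 1/20; Hamid 1/80; Hanan 1/80; Ibtisam 1/10; Maysoon 1/30; Samir 1/20; Tariq 1/80; Umar 1/20; Widad 1/10; Yasmin 1/15; Zuhair 1/15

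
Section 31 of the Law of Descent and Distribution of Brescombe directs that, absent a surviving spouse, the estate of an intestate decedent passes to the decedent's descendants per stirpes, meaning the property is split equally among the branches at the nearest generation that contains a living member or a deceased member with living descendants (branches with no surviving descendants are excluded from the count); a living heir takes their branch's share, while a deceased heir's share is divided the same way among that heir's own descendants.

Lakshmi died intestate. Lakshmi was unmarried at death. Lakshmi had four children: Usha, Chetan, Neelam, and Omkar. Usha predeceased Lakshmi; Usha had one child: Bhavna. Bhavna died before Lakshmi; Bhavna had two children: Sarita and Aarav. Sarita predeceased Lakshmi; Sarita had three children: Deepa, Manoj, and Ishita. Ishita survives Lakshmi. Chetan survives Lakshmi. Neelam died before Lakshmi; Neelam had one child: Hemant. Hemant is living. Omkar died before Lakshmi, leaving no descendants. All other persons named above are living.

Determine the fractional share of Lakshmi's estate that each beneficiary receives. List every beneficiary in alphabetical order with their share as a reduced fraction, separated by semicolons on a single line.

There is no surviving spouse, so the entire estate passes to Lakshmi's descendants per stirpes.
Omkar left no surviving issue, so that branch lapses and is disregarded.
The estate is divided into 3 equal shares of 1/3 among Usha, Chetan, Neelam.
Usha predeceased; the 1/3 allotted to Usha's branch passes to Usha's issue by representation.
Bhavna's line is the sole branch at this level, so the full 1/3 passes to Bhavna's issue by representation.
The 1/3 is divided into 2 equal shares of 1/6 among Sarita, Aarav.
Sarita predeceased; the 1/6 allotted to Sarita's branch passes to Sarita's issue by representation.
The 1/6 is divided into 3 equal shares of 1/18 among Deepa, Manoj, Ishita.
Deepa is living and takes 1/18.
Manoj is living and takes 1/18.
Ishita is living and takes 1/18.
Aarav is living and takes 1/6.
Chetan is living and takes 1/3.
Neelam predeceased; the 1/3 allotted to Neelam's branch passes to Neelam's issue by representation.
Hemant is the sole taker at this level and receives the full 1/3.

Aarav 1/6; Chetan 1/3; Deepa 1/18; Hemant 1/3; Ishita 1/18; Manoj 1/18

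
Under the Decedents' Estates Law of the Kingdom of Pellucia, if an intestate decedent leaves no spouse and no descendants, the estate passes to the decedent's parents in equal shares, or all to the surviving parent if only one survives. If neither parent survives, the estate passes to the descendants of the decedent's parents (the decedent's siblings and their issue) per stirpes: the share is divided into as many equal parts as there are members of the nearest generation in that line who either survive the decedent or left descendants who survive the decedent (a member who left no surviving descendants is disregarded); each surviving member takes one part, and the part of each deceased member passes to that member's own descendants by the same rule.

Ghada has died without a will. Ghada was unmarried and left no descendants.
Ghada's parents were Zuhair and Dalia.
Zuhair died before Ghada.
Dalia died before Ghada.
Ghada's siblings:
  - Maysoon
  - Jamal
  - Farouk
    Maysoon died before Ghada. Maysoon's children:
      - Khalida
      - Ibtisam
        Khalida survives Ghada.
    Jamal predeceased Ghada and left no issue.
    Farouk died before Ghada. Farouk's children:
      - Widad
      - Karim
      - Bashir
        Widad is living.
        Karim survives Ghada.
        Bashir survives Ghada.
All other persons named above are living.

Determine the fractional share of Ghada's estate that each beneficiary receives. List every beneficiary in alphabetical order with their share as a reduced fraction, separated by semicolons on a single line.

Bashir 1/6; Ibtisam 1/4; Karim 1/6; Khalida 1/4; Widad 1/6

Neither parent survives and there are no descendants, so the estate passes to Ghada's siblings and their issue per stirpes.
Jamal left no surviving issue, so that branch lapses and is disregarded.
The estate is divided into 2 equal shares of 1/2 among Maysoon, Farouk.
Maysoon predeceased; the 1/2 allotted to Maysoon's branch passes to Maysoon's issue by representation.
The 1/2 is divided into 2 equal shares of 1/4 among Khalida, Ibtisam.
Khalida is living and takes 1/4.
Ibtisam is living and takes 1/4.
Farouk predeceased; the 1/2 allotted to Farouk's branch passes to Farouk's issue by representation.
The 1/2 is divided into 3 equal shares of 1/6 among Widad, Karim, Bashir.
Widad is living and takes 1/6.
Karim is living and takes 1/6.
Bashir is living and takes 1/6.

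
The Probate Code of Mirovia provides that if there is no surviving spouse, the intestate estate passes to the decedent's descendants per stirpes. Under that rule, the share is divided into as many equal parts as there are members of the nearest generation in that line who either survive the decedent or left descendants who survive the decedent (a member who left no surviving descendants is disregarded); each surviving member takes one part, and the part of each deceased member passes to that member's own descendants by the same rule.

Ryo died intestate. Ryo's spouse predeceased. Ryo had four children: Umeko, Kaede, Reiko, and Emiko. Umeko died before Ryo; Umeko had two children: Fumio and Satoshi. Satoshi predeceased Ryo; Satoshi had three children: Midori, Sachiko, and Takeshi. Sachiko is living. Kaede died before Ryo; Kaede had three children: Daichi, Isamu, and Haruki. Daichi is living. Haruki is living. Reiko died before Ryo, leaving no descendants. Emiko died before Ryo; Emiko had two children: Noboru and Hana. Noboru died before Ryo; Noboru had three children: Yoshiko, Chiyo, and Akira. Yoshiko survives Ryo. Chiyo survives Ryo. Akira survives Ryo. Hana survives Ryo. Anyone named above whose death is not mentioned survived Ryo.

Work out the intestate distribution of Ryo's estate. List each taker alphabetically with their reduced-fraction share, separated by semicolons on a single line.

Akira 1/18; Chiyo 1/18; Daichi 1/9; Fumio 1/6; Hana 1/6; Haruki 1/9; Isamu 1/9; Midori 1/18; Sachiko 1/18; Takeshi 1/18; Yoshiko 1/18

There is no surviving spouse, so the entire estate passes to Ryo's descendants per stirpes.
Reiko left no surviving issue, so that branch lapses and is disregarded.
The estate is divided into 3 equal shares of 1/3 among Umeko, Kaede, Emiko.
Umeko predeceased; the 1/3 allotted to Umeko's branch passes to Umeko's issue by representation.
The 1/3 is divided into 2 equal shares of 1/6 among Fumio, Satoshi.
Fumio is living and takes 1/6.
Satoshi predeceased; the 1/6 allotted to Satoshi's branch passes to Satoshi's issue by representation.
The 1/6 is divided into 3 equal shares of 1/18 among Midori, Sachiko, Takeshi.
Midori is living and takes 1/18.
Sachiko is living and takes 1/18.
Takeshi is living and takes 1/18.
Kaede predeceased; the 1/3 allotted to Kaede's branch passes to Kaede's issue by representation.
The 1/3 is divided into 3 equal shares of 1/9 among Daichi, Isamu, Haruki.
Daichi is living and takes 1/9.
Isamu is living and takes 1/9.
Haruki is living and takes 1/9.
Emiko predeceased; the 1/3 allotted to Emiko's branch passes to Emiko's issue by representation.
The 1/3 is divided into 2 equal shares of 1/6 among Noboru, Hana.
Noboru predeceased; the 1/6 allotted to Noboru's branch passes to Noboru's issue by representation.
The 1/6 is divided into 3 equal shares of 1/18 among Yoshiko, Chiyo, Akira.
Yoshiko is living and takes 1/18.
Chiyo is living and takes 1/18.
Akira is living and takes 1/18.
Hana is living and takes 1/6.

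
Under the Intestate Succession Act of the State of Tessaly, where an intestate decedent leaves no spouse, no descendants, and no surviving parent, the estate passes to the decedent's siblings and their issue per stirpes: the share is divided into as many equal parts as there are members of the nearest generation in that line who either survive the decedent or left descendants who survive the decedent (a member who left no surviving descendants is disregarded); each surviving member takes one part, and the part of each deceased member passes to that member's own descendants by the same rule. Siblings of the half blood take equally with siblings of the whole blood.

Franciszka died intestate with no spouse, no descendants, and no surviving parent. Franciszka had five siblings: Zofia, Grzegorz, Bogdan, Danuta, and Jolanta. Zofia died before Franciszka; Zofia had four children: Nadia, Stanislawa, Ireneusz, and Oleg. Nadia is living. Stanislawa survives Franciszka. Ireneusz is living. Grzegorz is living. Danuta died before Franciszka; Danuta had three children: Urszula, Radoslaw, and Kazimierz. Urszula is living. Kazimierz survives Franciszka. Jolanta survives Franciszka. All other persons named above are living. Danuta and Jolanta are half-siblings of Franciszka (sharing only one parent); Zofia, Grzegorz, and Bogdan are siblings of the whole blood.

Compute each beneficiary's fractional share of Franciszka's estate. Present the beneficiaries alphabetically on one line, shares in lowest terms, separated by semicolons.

Bogdan 1/5; Grzegorz 1/5; Ireneusz 1/20; Jolanta 1/5; Kazimierz 1/15; Nadia 1/20; Oleg 1/20; Radoslaw 1/15; Stanislawa 1/20; Urszula 1/15

No spouse, descendants, or parent survives, so the estate passes to Franciszka's siblings per stirpes.
Half-blood and whole-blood siblings take equally under the stated rule.
The estate is divided into 5 equal shares of 1/5 among Zofia, Grzegorz, Bogdan, Danuta, Jolanta.
Zofia predeceased; the 1/5 allotted to Zofia's branch passes to Zofia's issue by representation.
The 1/5 is divided into 4 equal shares of 1/20 among Nadia, Stanislawa, Ireneusz, Oleg.
Nadia is living and takes 1/20.
Stanislawa is living and takes 1/20.
Ireneusz is living and takes 1/20.
Oleg is living and takes 1/20.
Grzegorz is living and takes 1/5.
Bogdan is living and takes 1/5.
Danuta predeceased; the 1/5 allotted to Danuta's branch passes to Danuta's issue by representation.
The 1/5 is divided into 3 equal shares of 1/15 among Urszula, Radoslaw, Kazimierz.
Urszula is living and takes 1/15.
Radoslaw is living and takes 1/15.
Kazimierz is living and takes 1/15.
Jolanta is living and takes 1/5.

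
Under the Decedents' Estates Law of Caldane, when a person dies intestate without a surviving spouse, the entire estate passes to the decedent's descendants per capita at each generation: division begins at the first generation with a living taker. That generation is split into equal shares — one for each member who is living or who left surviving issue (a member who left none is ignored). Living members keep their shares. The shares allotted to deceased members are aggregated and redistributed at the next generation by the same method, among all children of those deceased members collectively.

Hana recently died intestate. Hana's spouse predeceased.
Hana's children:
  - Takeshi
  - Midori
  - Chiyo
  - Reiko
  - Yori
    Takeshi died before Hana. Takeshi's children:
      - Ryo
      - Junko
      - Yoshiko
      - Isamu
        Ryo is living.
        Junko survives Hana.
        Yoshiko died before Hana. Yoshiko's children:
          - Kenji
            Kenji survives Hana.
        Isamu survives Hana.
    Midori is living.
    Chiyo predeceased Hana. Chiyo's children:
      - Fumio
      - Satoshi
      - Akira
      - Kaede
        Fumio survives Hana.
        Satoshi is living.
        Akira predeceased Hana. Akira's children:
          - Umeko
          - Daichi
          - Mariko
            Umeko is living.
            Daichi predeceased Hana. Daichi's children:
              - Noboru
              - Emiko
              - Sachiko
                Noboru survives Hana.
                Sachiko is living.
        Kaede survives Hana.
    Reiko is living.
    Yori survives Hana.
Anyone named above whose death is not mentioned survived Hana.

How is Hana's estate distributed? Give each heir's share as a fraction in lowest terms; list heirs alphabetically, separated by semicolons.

Emiko 1/120; Fumio 1/20; Isamu 1/20; Junko 1/20; Kaede 1/20; Kenji 1/40; Mariko 1/40; Midori 1/5; Noboru 1/120; Reiko 1/5; Ryo 1/20; Sachiko 1/120; Satoshi 1/20; Umeko 1/40; Yori 1/5

There is no surviving spouse, so the entire estate passes to Hana's descendants per capita at each generation.
At generation 1 (Takeshi, Midori, Chiyo, Reiko, Yori) there are 5 shares of (1)/5 = 1/5 each.
Living: Midori, Reiko, and Yori — each takes 1/5.
Deceased: Takeshi and Chiyo. Their combined 2/5 is pooled and carried to generation 2.
At generation 2 (Ryo, Junko, Yoshiko, Isamu, Fumio, Satoshi, Akira, Kaede) there are 8 shares of (2/5)/8 = 1/20 each.
Living: Ryo, Junko, Isamu, Fumio, Satoshi, and Kaede — each takes 1/20.
Deceased: Yoshiko and Akira. Their combined 1/10 is pooled and carried to generation 3.
At generation 3 (Kenji, Umeko, Daichi, Mariko) there are 4 shares of (1/10)/4 = 1/40 each.
Living: Kenji, Umeko, and Mariko — each takes 1/40.
Deceased: Daichi. That 1/40 share is carried to generation 4.
At generation 4 (Noboru, Emiko, Sachiko) there are 3 shares of (1/40)/3 = 1/120 each.
Living: Noboru, Emiko, and Sachiko — each takes 1/120.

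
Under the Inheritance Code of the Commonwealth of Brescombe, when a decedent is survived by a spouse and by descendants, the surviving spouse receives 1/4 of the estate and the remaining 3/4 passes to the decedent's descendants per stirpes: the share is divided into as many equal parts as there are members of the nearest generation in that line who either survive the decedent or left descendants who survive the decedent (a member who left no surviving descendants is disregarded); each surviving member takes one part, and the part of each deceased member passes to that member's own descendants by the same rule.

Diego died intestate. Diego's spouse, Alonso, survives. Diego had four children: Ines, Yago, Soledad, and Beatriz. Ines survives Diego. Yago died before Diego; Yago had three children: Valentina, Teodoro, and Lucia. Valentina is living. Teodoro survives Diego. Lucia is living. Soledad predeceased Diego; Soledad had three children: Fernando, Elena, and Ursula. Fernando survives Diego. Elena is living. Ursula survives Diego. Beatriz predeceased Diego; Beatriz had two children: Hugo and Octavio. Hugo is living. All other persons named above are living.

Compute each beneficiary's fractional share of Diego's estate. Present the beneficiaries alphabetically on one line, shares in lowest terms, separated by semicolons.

Alonso, as surviving spouse, takes 1/4.
The remaining 3/4 passes to Diego's descendants per stirpes.
The 3/4 is divided into 4 equal shares of 3/16 among Ines, Yago, Soledad, Beatriz.
Ines is living and takes 3/16.
Yago predeceased; the 3/16 allotted to Yago's branch passes to Yago's issue by representation.
The 3/16 is divided into 3 equal shares of 1/16 among Valentina, Teodoro, Lucia.
Valentina is living and takes 1/16.
Teodoro is living and takes 1/16.
Lucia is living and takes 1/16.
Soledad predeceased; the 3/16 allotted to Soledad's branch passes to Soledad's issue by representation.
The 3/16 is divided into 3 equal shares of 1/16 among Fernando, Elena, Ursula.
Fernando is living and takes 1/16.
Elena is living and takes 1/16.
Ursula is living and takes 1/16.
Beatriz predeceased; the 3/16 allotted to Beatriz's branch passes to Beatriz's issue by representation.
The 3/16 is divided into 2 equal shares of 3/32 among Hugo, Octavio.
Hugo is living and takes 3/32.
Octavio is living and takes 3/32.

Alonso 1/4; Elena 1/16; Fernando 1/16; Hugo 3/32; Ines 3/16; Lucia 1/16; Octavio 3/32; Teodoro 1/16; Ursula 1/16; Valentina 1/16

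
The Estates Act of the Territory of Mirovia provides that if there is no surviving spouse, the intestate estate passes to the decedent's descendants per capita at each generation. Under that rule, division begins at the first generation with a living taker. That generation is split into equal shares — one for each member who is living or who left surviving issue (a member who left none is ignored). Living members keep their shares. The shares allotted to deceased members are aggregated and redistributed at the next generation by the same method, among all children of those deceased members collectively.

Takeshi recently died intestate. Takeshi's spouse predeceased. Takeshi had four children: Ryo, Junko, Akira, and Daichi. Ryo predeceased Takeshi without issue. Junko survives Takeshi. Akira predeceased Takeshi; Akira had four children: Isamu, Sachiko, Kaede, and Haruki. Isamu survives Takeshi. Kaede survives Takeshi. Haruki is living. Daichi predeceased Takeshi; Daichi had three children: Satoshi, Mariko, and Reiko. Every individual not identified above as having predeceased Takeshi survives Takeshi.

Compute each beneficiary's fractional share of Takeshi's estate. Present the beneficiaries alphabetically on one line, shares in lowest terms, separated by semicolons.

There is no surviving spouse, so the entire estate passes to Takeshi's descendants per capita at each generation.
At generation 1 (Junko, Akira, Daichi) there are 3 shares of (1)/3 = 1/3 each.
Living: Junko — each takes 1/3.
Deceased: Akira and Daichi. Their combined 2/3 is pooled and carried to generation 2.
At generation 2 (Isamu, Sachiko, Kaede, Haruki, Satoshi, Mariko, Reiko) there are 7 shares of (2/3)/7 = 2/21 each.
Living: Isamu, Sachiko, Kaede, Haruki, Satoshi, Mariko, and Reiko — each takes 2/21.

Haruki 2/21; Isamu 2/21; Junko 1/3; Kaede 2/21; Mariko 2/21; Reiko 2/21; Sachiko 2/21; Satoshi 2/21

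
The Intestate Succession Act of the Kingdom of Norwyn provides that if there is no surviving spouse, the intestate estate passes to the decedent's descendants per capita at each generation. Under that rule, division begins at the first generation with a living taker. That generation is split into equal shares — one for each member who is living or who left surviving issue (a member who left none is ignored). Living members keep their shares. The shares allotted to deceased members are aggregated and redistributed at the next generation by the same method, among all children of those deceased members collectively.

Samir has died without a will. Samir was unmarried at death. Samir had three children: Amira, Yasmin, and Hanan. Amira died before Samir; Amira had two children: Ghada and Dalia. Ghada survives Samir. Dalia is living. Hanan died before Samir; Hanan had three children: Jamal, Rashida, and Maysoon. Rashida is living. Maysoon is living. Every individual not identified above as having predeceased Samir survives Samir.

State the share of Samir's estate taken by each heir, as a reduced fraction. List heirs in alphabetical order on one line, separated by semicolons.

Dalia 2/15; Ghada 2/15; Jamal 2/15; Maysoon 2/15; Rashida 2/15; Yasmin 1/3

There is no surviving spouse, so the entire estate passes to Samir's descendants per capita at each generation.
At generation 1 (Amira, Yasmin, Hanan) there are 3 shares of (1)/3 = 1/3 each.
Living: Yasmin — each takes 1/3.
Deceased: Amira and Hanan. Their combined 2/3 is pooled and carried to generation 2.
At generation 2 (Ghada, Dalia, Jamal, Rashida, Maysoon) there are 5 shares of (2/3)/5 = 2/15 each.
Living: Ghada, Dalia, Jamal, Rashida, and Maysoon — each takes 2/15.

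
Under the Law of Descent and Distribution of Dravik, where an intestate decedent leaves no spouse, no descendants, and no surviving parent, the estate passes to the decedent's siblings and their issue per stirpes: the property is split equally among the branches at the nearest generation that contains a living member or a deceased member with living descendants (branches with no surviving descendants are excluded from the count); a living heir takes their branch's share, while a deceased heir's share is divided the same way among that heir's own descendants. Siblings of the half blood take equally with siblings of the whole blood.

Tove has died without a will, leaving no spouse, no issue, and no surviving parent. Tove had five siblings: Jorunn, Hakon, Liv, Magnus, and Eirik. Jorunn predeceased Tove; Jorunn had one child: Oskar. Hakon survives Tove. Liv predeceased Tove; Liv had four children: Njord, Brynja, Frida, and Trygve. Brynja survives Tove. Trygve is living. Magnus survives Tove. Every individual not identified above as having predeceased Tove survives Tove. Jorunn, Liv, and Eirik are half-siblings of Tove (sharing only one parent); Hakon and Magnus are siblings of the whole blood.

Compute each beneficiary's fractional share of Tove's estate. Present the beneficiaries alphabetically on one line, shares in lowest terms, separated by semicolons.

No spouse, descendants, or parent survives, so the estate passes to Tove's siblings per stirpes.
Half-blood and whole-blood siblings take equally under the stated rule.
The estate is divided into 5 equal shares of 1/5 among Jorunn, Hakon, Liv, Magnus, Eirik.
Jorunn predeceased; the 1/5 allotted to Jorunn's branch passes to Jorunn's issue by representation.
Oskar is the sole taker at this level and receives the full 1/5.
Hakon is living and takes 1/5.
Liv predeceased; the 1/5 allotted to Liv's branch passes to Liv's issue by representation.
The 1/5 is divided into 4 equal shares of 1/20 among Njord, Brynja, Frida, Trygve.
Njord is living and takes 1/20.
Brynja is living and takes 1/20.
Frida is living and takes 1/20.
Trygve is living and takes 1/20.
Magnus is living and takes 1/5.
Eirik is living and takes 1/5.

Brynja 1/20; Eirik 1/5; Frida 1/20; Hakon 1/5; Magnus 1/5; Njord 1/20; Oskar 1/5; Trygve 1/20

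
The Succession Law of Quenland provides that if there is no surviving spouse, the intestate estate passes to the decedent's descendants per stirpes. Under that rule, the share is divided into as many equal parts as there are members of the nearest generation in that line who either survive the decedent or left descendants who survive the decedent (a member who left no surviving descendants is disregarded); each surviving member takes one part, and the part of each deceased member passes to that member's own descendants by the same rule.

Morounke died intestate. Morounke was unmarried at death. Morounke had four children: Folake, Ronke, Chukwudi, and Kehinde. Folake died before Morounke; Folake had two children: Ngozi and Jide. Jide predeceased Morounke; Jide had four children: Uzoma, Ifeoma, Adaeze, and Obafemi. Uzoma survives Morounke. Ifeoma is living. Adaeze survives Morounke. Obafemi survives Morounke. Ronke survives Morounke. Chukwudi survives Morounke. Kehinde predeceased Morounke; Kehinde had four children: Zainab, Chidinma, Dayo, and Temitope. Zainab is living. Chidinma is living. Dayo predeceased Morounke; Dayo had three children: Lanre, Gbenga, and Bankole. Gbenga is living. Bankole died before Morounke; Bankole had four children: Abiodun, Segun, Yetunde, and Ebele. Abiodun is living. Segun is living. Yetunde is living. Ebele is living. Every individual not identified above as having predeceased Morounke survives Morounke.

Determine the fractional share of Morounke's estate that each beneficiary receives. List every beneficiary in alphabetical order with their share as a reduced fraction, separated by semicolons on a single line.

There is no surviving spouse, so the entire estate passes to Morounke's descendants per stirpes.
The estate is divided into 4 equal shares of 1/4 among Folake, Ronke, Chukwudi, Kehinde.
Folake predeceased; the 1/4 allotted to Folake's branch passes to Folake's issue by representation.
The 1/4 is divided into 2 equal shares of 1/8 among Ngozi, Jide.
Ngozi is living and takes 1/8.
Jide predeceased; the 1/8 allotted to Jide's branch passes to Jide's issue by representation.
The 1/8 is divided into 4 equal shares of 1/32 among Uzoma, Ifeoma, Adaeze, Obafemi.
Uzoma is living and takes 1/32.
Ifeoma is living and takes 1/32.
Adaeze is living and takes 1/32.
Obafemi is living and takes 1/32.
Ronke is living and takes 1/4.
Chukwudi is living and takes 1/4.
Kehinde predeceased; the 1/4 allotted to Kehinde's branch passes to Kehinde's issue by representation.
The 1/4 is divided into 4 equal shares of 1/16 among Zainab, Chidinma, Dayo, Temitope.
Zainab is living and takes 1/16.
Chidinma is living and takes 1/16.
Dayo predeceased; the 1/16 allotted to Dayo's branch passes to Dayo's issue by representation.
The 1/16 is divided into 3 equal shares of 1/48 among Lanre, Gbenga, Bankole.
Lanre is living and takes 1/48.
Gbenga is living and takes 1/48.
Bankole predeceased; the 1/48 allotted to Bankole's branch passes to Bankole's issue by representation.
The 1/48 is divided into 4 equal shares of 1/192 among Abiodun, Segun, Yetunde, Ebele.
Abiodun is living and takes 1/192.
Segun is living and takes 1/192.
Yetunde is living and takes 1/192.
Ebele is living and takes 1/192.
Temitope is living and takes 1/16.

Abiodun 1/192; Adaeze 1/32; Chidinma 1/16; Chukwudi 1/4; Ebele 1/192; Gbenga 1/48; Ifeoma 1/32; Lanre 1/48; Ngozi 1/8; Obafemi 1/32; Ronke 1/4; Segun 1/192; Temitope 1/16; Uzoma 1/32; Yetunde 1/192; Zainab 1/16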